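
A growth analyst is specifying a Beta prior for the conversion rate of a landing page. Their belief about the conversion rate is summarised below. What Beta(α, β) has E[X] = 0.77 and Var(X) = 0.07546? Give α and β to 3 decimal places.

By moment matching, α+β = μ(1−μ)/σ² − 1 = (0.77·0.23)/0.07546 − 1 = 2.3469 − 1 = 1.3469.
Since α/(α+β) = μ, α = 0.77·1.3469 = 1.037 and β = 0.23·1.3469 = 0.310.

α = 1.037, β = 0.310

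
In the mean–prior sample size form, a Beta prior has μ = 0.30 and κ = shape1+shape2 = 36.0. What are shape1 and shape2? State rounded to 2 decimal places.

Split κ in proportion μ : (1−μ): shape1 = 0.30·36.0 = 10.80, shape2 = 36.0 − 10.80 = 25.20.

shape1 = 10.80, shape2 = 25.20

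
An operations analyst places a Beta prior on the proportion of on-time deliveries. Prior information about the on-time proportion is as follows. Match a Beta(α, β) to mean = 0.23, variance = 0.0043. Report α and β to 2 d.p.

α = 9.24, β = 30.94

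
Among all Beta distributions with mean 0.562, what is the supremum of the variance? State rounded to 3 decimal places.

0.246

Var = μ(1−μ)/(α+β+1), which approaches μ(1−μ) as α+β → 0.
So the supremum is μ(1−μ) = 0.562×0.438 = 0.246.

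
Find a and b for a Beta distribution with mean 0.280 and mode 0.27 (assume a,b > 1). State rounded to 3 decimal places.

With s = a+b: μ = a/s and mode = (a−1)/(s−2). Eliminating a = μs,
μs − 1 = m(s−2) ⇒ s(μ−m) = 1−2m ⇒ s = 0.46/0.010 = 46.0000.
So a = μs = 12.880, b = (1−μ)s = 33.120.

a = 12.880, b = 33.120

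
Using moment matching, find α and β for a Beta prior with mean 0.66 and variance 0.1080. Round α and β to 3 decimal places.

α = 0.711, β = 0.366

Let s = α+β. The Beta variance is μ(1−μ)/(s+1).
So s+1 = μ(1−μ)/σ² = (0.66×0.34)/0.1080 = 0.2244/0.1080 = 2.0778, giving s = 1.0778.
Then α = μs = 0.66×1.0778 = 0.711 and β = (1−μ)s = 0.34×1.0778 = 0.366.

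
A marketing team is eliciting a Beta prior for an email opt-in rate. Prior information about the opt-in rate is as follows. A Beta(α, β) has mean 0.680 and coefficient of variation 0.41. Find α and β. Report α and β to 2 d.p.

α = 1.22, β = 0.58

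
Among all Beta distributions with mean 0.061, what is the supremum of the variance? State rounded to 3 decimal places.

0.057

For fixed mean μ the Beta variance is μ(1−μ)/(α+β+1), increasing as α+β decreases.
Its least upper bound (not attained) is μ(1−μ) = 0.061·0.939 = 0.057.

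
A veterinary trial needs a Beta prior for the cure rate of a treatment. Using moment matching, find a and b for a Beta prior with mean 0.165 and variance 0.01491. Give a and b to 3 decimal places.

Write ν = a+b; then a = μν and Var = μ(1−μ)/(ν+1).
ν = μ(1−μ)/Var − 1 = 0.137775/0.01491 − 1 = 8.2404.
a = 0.165·8.2404 = 1.360, b = 0.835·8.2404 = 6.881.

a = 1.360, b = 6.881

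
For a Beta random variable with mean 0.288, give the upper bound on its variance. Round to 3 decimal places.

0.205

For fixed mean μ the Beta variance is μ(1−μ)/(α+β+1), increasing as α+β decreases.
Its least upper bound (not attained) is μ(1−μ) = 0.288·0.712 = 0.205.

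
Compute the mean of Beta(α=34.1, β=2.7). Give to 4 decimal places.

0.9266

E[X] = α/(α+β) = 34.1/36.8 = 0.9266.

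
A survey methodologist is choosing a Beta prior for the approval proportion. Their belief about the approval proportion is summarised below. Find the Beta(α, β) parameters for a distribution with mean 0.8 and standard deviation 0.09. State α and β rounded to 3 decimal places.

α = 15.002, β = 3.751

First σ² = 0.0081. Setting α = μn, β = (1−μ)n with n = α+β,
μ(1−μ)/(n+1) = 0.0081 ⇒ n+1 = 0.16/0.0081 = 19.7531 ⇒ n = 18.7531.
Hence α = 0.8×18.7531 = 15.002, β = 0.2×18.7531 = 3.751.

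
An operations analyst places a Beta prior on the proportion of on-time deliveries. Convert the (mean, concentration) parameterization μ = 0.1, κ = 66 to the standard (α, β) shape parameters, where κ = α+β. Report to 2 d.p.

α = 6.60, β = 59.40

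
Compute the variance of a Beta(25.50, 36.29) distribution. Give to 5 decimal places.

0.00386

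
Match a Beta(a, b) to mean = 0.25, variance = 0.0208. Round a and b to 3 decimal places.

a = 2.004, b = 6.011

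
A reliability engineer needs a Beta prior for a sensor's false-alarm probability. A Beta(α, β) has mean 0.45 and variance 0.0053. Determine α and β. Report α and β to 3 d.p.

α = 20.564, β = 25.134

Let s = α+β. The Beta variance is μ(1−μ)/(s+1).
So s+1 = μ(1−μ)/σ² = (0.45×0.55)/0.0053 = 0.2475/0.0053 = 46.6981, giving s = 45.6981.
Then α = μs = 0.45×45.6981 = 20.564 and β = (1−μ)s = 0.55×45.6981 = 25.134.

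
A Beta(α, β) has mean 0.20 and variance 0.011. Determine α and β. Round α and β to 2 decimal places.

α = 2.71, β = 10.84

By moment matching, α+β = μ(1−μ)/σ² − 1 = (0.20·0.80)/0.011 − 1 = 14.5455 − 1 = 13.5455.
Since α/(α+β) = μ, α = 0.20·13.5455 = 2.71 and β = 0.80·13.5455 = 10.84.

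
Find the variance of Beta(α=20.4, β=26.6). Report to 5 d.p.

Var = αβ/[(α+β)²(α+β+1)] = (20.4×26.6)/(47.0²×48.0) = 542.64/106032.000 = 0.00512.

0.00512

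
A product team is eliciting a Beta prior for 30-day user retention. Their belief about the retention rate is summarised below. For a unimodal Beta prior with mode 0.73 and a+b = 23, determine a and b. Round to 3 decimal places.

For a,b>1 the mode is (a−1)/(a+b−2), so a = mode·(κ−2)+1 = 0.73×21+1 = 16.330.
And b = (1−mode)·(κ−2)+1 = 0.27×21+1 = 6.670.

a = 16.330, b = 6.670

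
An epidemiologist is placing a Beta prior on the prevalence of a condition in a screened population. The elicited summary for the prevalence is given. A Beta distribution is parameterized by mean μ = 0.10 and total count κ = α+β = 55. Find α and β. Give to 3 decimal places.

Split κ in proportion μ : (1−μ): α = 0.10·55 = 5.500, β = 55 − 5.500 = 49.500.

α = 5.500, β = 49.500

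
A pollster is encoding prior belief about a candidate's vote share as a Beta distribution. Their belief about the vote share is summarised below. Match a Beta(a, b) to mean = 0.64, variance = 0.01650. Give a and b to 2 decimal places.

By moment matching, a+b = μ(1−μ)/σ² − 1 = (0.64·0.36)/0.01650 − 1 = 13.9636 − 1 = 12.9636.
Since a/(a+b) = μ, a = 0.64·12.9636 = 8.30 and b = 0.36·12.9636 = 4.67.

a = 8.30, b = 4.67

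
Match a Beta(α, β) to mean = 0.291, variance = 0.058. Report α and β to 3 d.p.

Write ν = α+β; then α = μν and Var = μ(1−μ)/(ν+1).
ν = μ(1−μ)/Var − 1 = 0.206319/0.058 − 1 = 2.5572.
α = 0.291·2.5572 = 0.744, β = 0.709·2.5572 = 1.813.

α = 0.744, β = 1.813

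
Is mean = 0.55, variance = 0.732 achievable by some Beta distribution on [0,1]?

No

The Beta variance bound is σ² < μ(1−μ).
Here μ(1−μ) = 0.55×0.45 = 0.2475, and 0.732 ≥ 0.2475.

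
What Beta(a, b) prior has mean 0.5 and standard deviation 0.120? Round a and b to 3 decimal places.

a = 8.181, b = 8.181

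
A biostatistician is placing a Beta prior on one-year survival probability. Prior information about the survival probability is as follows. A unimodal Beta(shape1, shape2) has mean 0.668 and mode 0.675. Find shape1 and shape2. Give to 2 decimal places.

shape1 = 33.40, shape2 = 16.60

With s = shape1+shape2: μ = shape1/s and mode = (shape1−1)/(s−2). Eliminating shape1 = μs,
μs − 1 = m(s−2) ⇒ s(μ−m) = 1−2m ⇒ s = -0.350/-0.007 = 50.0000.
So shape1 = μs = 33.40, shape2 = (1−μ)s = 16.60.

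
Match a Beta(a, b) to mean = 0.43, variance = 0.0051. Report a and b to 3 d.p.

By moment matching, a+b = μ(1−μ)/σ² − 1 = (0.43·0.57)/0.0051 − 1 = 48.0588 − 1 = 47.0588.
Since a/(a+b) = μ, a = 0.43·47.0588 = 20.235 and b = 0.57·47.0588 = 26.824.

a = 20.235, b = 26.824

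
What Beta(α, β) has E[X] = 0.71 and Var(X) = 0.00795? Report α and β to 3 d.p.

Let s = α+β. The Beta variance is μ(1−μ)/(s+1).
So s+1 = μ(1−μ)/σ² = (0.71×0.29)/0.00795 = 0.2059/0.00795 = 25.8994, giving s = 24.8994.
Then α = μs = 0.71×24.8994 = 17.679 and β = (1−μ)s = 0.29×24.8994 = 7.221.

α = 17.679, β = 7.221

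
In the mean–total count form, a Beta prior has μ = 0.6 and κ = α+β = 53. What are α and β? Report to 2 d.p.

α = 31.80, β = 21.20

α = μκ = 0.6×53 = 31.80 and β = (1−μ)κ = 0.4×53 = 21.20.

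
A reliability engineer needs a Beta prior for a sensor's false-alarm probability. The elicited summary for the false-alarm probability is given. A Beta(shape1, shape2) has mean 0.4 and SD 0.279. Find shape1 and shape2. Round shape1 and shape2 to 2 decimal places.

σ² = 0.279² = 0.077841.
With s = shape1+shape2, Var = μ(1−μ)/(s+1), so s+1 = (0.4×0.6)/0.077841 = 3.0832 and s = 2.0832.
shape1 = μs = 0.83, shape2 = (1−μ)s = 1.25.

shape1 = 0.83, shape2 = 1.25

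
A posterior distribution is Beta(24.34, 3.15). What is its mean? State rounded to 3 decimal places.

0.885

E[X] = α/(α+β) = 24.34/27.49 = 0.885.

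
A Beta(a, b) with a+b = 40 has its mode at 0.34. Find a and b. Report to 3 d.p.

a = 13.920, b = 26.080

Mode = (a−1)/(κ−2) with κ = a+b, so a−1 = 0.34·38 = 12.920.
a = 13.920; b = κ − a = 26.080.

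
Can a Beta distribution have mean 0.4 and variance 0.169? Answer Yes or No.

For any Beta, Var(X) < E[X]·(1−E[X]).
Here μ(1−μ) = 0.4×0.6 = 0.24, and 0.169 < 0.24.

Yes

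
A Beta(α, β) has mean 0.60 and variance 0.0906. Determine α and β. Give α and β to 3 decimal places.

Let s = α+β. The Beta variance is μ(1−μ)/(s+1).
So s+1 = μ(1−μ)/σ² = (0.60×0.40)/0.0906 = 0.2400/0.0906 = 2.6490, giving s = 1.6490.
Then α = μs = 0.60×1.6490 = 0.989 and β = (1−μ)s = 0.40×1.6490 = 0.660.

α = 0.989, β = 0.660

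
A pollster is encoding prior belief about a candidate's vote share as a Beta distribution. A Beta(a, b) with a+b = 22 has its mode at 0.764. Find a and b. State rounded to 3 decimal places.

Since the density peak of Beta(a,b) is at (a−1)/(a+b−2),
a = 1 + 0.764(22−2) = 16.280 and b = 22 − 16.280 = 5.720.

a = 16.280, b = 5.720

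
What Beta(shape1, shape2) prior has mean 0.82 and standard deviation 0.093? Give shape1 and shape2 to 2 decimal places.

shape1 = 13.17, shape2 = 2.89

Variance = 0.093² = 0.008649. The moment-matching identity shape1+shape2 = μ(1−μ)/Var − 1 gives
shape1+shape2 = 0.1476/0.008649 − 1 = 16.0656, so shape1 = μ·16.0656 = 13.17 and shape2 = (1−μ)·16.0656 = 2.89.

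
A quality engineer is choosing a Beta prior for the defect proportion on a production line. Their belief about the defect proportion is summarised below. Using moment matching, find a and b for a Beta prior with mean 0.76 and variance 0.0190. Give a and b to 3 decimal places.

a = 6.536, b = 2.064

Let s = a+b. The Beta variance is μ(1−μ)/(s+1).
So s+1 = μ(1−μ)/σ² = (0.76×0.24)/0.0190 = 0.1824/0.0190 = 9.6000, giving s = 8.6000.
Then a = μs = 0.76×8.6000 = 6.536 and b = (1−μ)s = 0.24×8.6000 = 2.064.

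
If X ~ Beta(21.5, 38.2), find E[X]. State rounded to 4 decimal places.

0.3601

The Beta mean is α/(α+β) = 21.5/(21.5+38.2) = 0.3601.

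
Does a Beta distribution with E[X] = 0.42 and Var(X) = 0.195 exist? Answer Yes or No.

For any Beta, Var(X) < E[X]·(1−E[X]).
Here μ(1−μ) = 0.42×0.58 = 0.2436, and 0.195 < 0.2436.

Yes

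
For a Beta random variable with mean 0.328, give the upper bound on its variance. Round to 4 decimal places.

0.2204

For fixed mean μ the Beta variance is μ(1−μ)/(α+β+1), increasing as α+β decreases.
Its least upper bound (not attained) is μ(1−μ) = 0.328·0.672 = 0.2204.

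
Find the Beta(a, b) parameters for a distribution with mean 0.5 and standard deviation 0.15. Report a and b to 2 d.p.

a = 5.06, b = 5.06

First σ² = 0.0225. Setting a = μn, b = (1−μ)n with n = a+b,
μ(1−μ)/(n+1) = 0.0225 ⇒ n+1 = 0.25/0.0225 = 11.1111 ⇒ n = 10.1111.
Hence a = 0.5×10.1111 = 5.06, b = 0.5×10.1111 = 5.06.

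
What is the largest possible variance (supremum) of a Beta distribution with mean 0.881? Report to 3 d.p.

For fixed mean μ the Beta variance is μ(1−μ)/(α+β+1), increasing as α+β decreases.
Its least upper bound (not attained) is μ(1−μ) = 0.881·0.119 = 0.105.

0.105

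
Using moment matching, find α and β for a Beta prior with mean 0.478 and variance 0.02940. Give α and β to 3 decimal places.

Write ν = α+β; then α = μν and Var = μ(1−μ)/(ν+1).
ν = μ(1−μ)/Var − 1 = 0.249516/0.02940 − 1 = 7.4869.
α = 0.478·7.4869 = 3.579, β = 0.522·7.4869 = 3.908.

α = 3.579, β = 3.908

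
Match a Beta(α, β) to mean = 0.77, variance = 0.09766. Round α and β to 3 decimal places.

α = 0.626, β = 0.187

Write ν = α+β; then α = μν and Var = μ(1−μ)/(ν+1).
ν = μ(1−μ)/Var − 1 = 0.1771/0.09766 − 1 = 0.8134.
α = 0.77·0.8134 = 0.626, β = 0.23·0.8134 = 0.187.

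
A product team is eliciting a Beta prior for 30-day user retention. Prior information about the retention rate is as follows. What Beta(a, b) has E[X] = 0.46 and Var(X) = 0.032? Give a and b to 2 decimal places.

a = 3.11, b = 3.65

Let s = a+b. The Beta variance is μ(1−μ)/(s+1).
So s+1 = μ(1−μ)/σ² = (0.46×0.54)/0.032 = 0.2484/0.032 = 7.7625, giving s = 6.7625.
Then a = μs = 0.46×6.7625 = 3.11 and b = (1−μ)s = 0.54×6.7625 = 3.65.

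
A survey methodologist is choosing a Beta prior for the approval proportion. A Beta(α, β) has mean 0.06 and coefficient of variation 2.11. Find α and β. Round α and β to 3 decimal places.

α = 0.151, β = 2.368

Var = (CV·μ)² = (2.11×0.06)² = 0.016028.
α+β = μ(1−μ)/Var − 1 = 0.0564/0.016028 − 1 = 2.5189.
Thus α = 0.06·2.5189 = 0.151 and β = 0.94·2.5189 = 2.368.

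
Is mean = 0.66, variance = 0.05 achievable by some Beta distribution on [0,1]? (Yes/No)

For any Beta, Var(X) < E[X]·(1−E[X]).
Here μ(1−μ) = 0.66×0.34 = 0.2244, and 0.05 < 0.2244.

Yes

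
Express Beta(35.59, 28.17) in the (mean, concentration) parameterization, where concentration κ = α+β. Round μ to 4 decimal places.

κ = α+β = 35.59+28.17 = 63.76; μ = α/κ = 35.59/63.76 = 0.5582.

μ = 0.5582, κ = 63.76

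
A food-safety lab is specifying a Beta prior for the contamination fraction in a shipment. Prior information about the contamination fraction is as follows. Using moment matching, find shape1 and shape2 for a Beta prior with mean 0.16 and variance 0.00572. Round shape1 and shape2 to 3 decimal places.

shape1 = 3.599, shape2 = 18.897

Let s = shape1+shape2. The Beta variance is μ(1−μ)/(s+1).
So s+1 = μ(1−μ)/σ² = (0.16×0.84)/0.00572 = 0.1344/0.00572 = 23.4965, giving s = 22.4965.
Then shape1 = μs = 0.16×22.4965 = 3.599 and shape2 = (1−μ)s = 0.84×22.4965 = 18.897.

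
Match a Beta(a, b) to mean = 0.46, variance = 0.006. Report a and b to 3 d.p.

Write ν = a+b; then a = μν and Var = μ(1−μ)/(ν+1).
ν = μ(1−μ)/Var − 1 = 0.2484/0.006 − 1 = 40.4000.
a = 0.46·40.4000 = 18.584, b = 0.54·40.4000 = 21.816.

a = 18.584, b = 21.816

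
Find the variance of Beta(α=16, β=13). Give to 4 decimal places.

μ = 16/29 = 0.551724; Var = μ(1−μ)/(α+β+1) = 0.2473246/30 = 0.0082.

0.0082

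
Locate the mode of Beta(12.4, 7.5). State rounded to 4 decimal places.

0.6369

The density x^(α−1)(1−x)^(β−1) is maximised at (α−1)/(α+β−2) = 11.4/17.9 = 0.6369.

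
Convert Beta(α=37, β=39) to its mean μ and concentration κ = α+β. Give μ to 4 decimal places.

μ = 0.4868, κ = 76

κ = α+β = 37+39 = 76; μ = α/κ = 37/76 = 0.4868.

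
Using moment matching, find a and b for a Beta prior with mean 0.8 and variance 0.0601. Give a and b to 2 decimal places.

a = 1.33, b = 0.33

Write ν = a+b; then a = μν and Var = μ(1−μ)/(ν+1).
ν = μ(1−μ)/Var − 1 = 0.16/0.0601 − 1 = 1.6622.
a = 0.8·1.6622 = 1.33, b = 0.2·1.6622 = 0.33.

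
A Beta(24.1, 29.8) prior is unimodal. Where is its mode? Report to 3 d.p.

The density x^(α−1)(1−x)^(β−1) is maximised at (α−1)/(α+β−2) = 23.1/51.9 = 0.445.

0.445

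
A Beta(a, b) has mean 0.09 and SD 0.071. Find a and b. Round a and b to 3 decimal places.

a = 1.372, b = 13.875

σ² = 0.071² = 0.005041.
With s = a+b, Var = μ(1−μ)/(s+1), so s+1 = (0.09×0.91)/0.005041 = 16.2468 and s = 15.2468.
a = μs = 1.372, b = (1−μ)s = 13.875.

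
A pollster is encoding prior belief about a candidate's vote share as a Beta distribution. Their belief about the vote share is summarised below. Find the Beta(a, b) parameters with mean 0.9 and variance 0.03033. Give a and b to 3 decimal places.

By moment matching, a+b = μ(1−μ)/σ² − 1 = (0.9·0.1)/0.03033 − 1 = 2.9674 − 1 = 1.9674.
Since a/(a+b) = μ, a = 0.9·1.9674 = 1.771 and b = 0.1·1.9674 = 0.197.

a = 1.771, b = 0.197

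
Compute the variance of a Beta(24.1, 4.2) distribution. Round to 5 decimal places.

0.00431

α+β = 28.3 and αβ = 101.22, so Var = αβ/[(α+β)²(α+β+1)] = 101.22/23466.077 = 0.00431.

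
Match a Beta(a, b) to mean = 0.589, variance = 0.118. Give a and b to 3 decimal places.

Write ν = a+b; then a = μν and Var = μ(1−μ)/(ν+1).
ν = μ(1−μ)/Var − 1 = 0.242079/0.118 − 1 = 1.0515.
a = 0.589·1.0515 = 0.619, b = 0.411·1.0515 = 0.432.

a = 0.619, b = 0.432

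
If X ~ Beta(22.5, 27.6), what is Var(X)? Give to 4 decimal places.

Var = αβ/[(α+β)²(α+β+1)] = (22.5×27.6)/(50.1²×51.1) = 621.00/128261.511 = 0.0048.

0.0048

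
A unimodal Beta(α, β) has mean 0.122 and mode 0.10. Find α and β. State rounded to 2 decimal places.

α = 4.44, β = 31.93

Let s = α+β. Mean gives α = μs = 0.122s; mode gives (α−1)/(s−2) = 0.10.
Substituting: 0.122s − 1 = 0.10(s−2) = 0.10s − 0.20, so 0.022s = 0.80 and s = 36.3636.
Then α = 0.122×36.3636 = 4.44 and β = s−α = 31.93.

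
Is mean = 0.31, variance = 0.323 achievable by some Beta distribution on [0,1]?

For any Beta, Var(X) < E[X]·(1−E[X]).
Here μ(1−μ) = 0.31×0.69 = 0.2139, and 0.323 ≥ 0.2139.

No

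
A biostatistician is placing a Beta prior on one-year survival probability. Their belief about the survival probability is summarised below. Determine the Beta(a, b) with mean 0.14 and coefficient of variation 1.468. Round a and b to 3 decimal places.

σ = CV·μ = 1.468×0.14 = 0.20552, so σ² = 0.042238.
s+1 = μ(1−μ)/σ² = 0.1204/0.042238 = 2.8505, so s = a+b = 1.8505.
a = μs = 0.259, b = (1−μ)s = 1.591.

a = 0.259, b = 1.591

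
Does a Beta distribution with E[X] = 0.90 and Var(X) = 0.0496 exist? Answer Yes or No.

Yes

A Beta with mean μ has variance μ(1−μ)/(α+β+1) < μ(1−μ).
Here μ(1−μ) = 0.90×0.10 = 0.0900, and 0.0496 < 0.0900.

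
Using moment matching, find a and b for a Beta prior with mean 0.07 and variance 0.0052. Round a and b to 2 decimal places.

a = 0.81, b = 10.71

Let s = a+b. The Beta variance is μ(1−μ)/(s+1).
So s+1 = μ(1−μ)/σ² = (0.07×0.93)/0.0052 = 0.0651/0.0052 = 12.5192, giving s = 11.5192.
Then a = μs = 0.07×11.5192 = 0.81 and b = (1−μ)s = 0.93×11.5192 = 10.71.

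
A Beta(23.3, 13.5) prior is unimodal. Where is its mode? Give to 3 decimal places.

With α,β > 1, mode = (α−1)/(α+β−2) = 22.3/34.8 = 0.641.

0.641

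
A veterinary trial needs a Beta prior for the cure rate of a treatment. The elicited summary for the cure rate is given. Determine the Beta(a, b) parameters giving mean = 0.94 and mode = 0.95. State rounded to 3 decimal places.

Let s = a+b. Mean gives a = μs = 0.94s; mode gives (a−1)/(s−2) = 0.95.
Substituting: 0.94s − 1 = 0.95(s−2) = 0.95s − 1.90, so -0.01s = -0.90 and s = 90.0000.
Then a = 0.94×90.0000 = 84.600 and b = s−a = 5.400.

a = 84.600, b = 5.400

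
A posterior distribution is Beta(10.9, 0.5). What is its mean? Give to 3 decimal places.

0.956

The Beta mean is α/(α+β) = 10.9/(10.9+0.5) = 0.956.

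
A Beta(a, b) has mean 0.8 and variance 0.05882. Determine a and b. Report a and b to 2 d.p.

Let s = a+b. The Beta variance is μ(1−μ)/(s+1).
So s+1 = μ(1−μ)/σ² = (0.8×0.2)/0.05882 = 0.16/0.05882 = 2.7202, giving s = 1.7202.
Then a = μs = 0.8×1.7202 = 1.38 and b = (1−μ)s = 0.2×1.7202 = 0.34.

a = 1.38, b = 0.34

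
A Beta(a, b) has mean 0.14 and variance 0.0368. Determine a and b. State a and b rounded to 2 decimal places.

Write ν = a+b; then a = μν and Var = μ(1−μ)/(ν+1).
ν = μ(1−μ)/Var − 1 = 0.1204/0.0368 − 1 = 2.2717.
a = 0.14·2.2717 = 0.32, b = 0.86·2.2717 = 1.95.

a = 0.32, b = 1.95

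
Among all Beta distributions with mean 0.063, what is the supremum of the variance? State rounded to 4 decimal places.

0.0590

Var = μ(1−μ)/(α+β+1), which approaches μ(1−μ) as α+β → 0.
So the supremum is μ(1−μ) = 0.063×0.937 = 0.0590.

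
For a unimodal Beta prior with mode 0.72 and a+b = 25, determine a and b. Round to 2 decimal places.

a = 17.56, b = 7.44

Since the density peak of Beta(a,b) is at (a−1)/(a+b−2),
a = 1 + 0.72(25−2) = 17.56 and b = 25 − 17.56 = 7.44.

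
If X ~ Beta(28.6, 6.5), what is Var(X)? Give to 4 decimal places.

0.0042

μ = 28.6/35.1 = 0.814815; Var = μ(1−μ)/(α+β+1) = 0.1508916/36.1 = 0.0042.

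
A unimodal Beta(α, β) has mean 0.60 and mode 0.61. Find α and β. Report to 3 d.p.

α = 13.200, β = 8.800

Let s = α+β. Mean gives α = μs = 0.60s; mode gives (α−1)/(s−2) = 0.61.
Substituting: 0.60s − 1 = 0.61(s−2) = 0.61s − 1.22, so -0.01s = -0.22 and s = 22.0000.
Then α = 0.60×22.0000 = 13.200 and β = s−α = 8.800.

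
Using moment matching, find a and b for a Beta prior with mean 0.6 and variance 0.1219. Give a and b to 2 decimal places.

a = 0.58, b = 0.39

Let s = a+b. The Beta variance is μ(1−μ)/(s+1).
So s+1 = μ(1−μ)/σ² = (0.6×0.4)/0.1219 = 0.24/0.1219 = 1.9688, giving s = 0.9688.
Then a = μs = 0.6×0.9688 = 0.58 and b = (1−μ)s = 0.4×0.9688 = 0.39.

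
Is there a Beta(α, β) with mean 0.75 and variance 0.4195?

A Beta with mean μ has variance μ(1−μ)/(α+β+1) < μ(1−μ).
Here μ(1−μ) = 0.75×0.25 = 0.1875, and 0.4195 ≥ 0.1875.

No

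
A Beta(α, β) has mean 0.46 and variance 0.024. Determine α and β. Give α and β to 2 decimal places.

α = 4.30, β = 5.05

Let s = α+β. The Beta variance is μ(1−μ)/(s+1).
So s+1 = μ(1−μ)/σ² = (0.46×0.54)/0.024 = 0.2484/0.024 = 10.3500, giving s = 9.3500.
Then α = μs = 0.46×9.3500 = 4.30 and β = (1−μ)s = 0.54×9.3500 = 5.05.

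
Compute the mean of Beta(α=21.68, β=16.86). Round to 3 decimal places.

0.563

The Beta mean is α/(α+β) = 21.68/(21.68+16.86) = 0.563.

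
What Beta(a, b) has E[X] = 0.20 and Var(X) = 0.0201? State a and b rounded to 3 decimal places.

a = 1.392, b = 5.568

Let s = a+b. The Beta variance is μ(1−μ)/(s+1).
So s+1 = μ(1−μ)/σ² = (0.20×0.80)/0.0201 = 0.1600/0.0201 = 7.9602, giving s = 6.9602.
Then a = μs = 0.20×6.9602 = 1.392 and b = (1−μ)s = 0.80×6.9602 = 5.568.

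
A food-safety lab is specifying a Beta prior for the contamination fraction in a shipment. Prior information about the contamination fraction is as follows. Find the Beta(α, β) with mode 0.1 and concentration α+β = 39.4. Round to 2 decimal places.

α = 4.74, β = 34.66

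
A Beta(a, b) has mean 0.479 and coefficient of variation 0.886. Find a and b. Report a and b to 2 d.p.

a = 0.18, b = 0.20

Var = (CV·μ)² = (0.886×0.479)² = 0.180110.
a+b = μ(1−μ)/Var − 1 = 0.249559/0.180110 − 1 = 0.3856.
Thus a = 0.479·0.3856 = 0.18 and b = 0.521·0.3856 = 0.20.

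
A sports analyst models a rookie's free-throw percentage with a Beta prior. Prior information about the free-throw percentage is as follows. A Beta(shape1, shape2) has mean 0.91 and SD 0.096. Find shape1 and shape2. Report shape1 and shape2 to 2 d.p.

shape1 = 7.18, shape2 = 0.71

σ² = 0.096² = 0.009216.
With s = shape1+shape2, Var = μ(1−μ)/(s+1), so s+1 = (0.91×0.09)/0.009216 = 8.8867 and s = 7.8867.
shape1 = μs = 7.18, shape2 = (1−μ)s = 0.71.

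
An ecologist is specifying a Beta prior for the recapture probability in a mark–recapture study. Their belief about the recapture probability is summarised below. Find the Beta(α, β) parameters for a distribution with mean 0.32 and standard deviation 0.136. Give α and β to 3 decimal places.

Variance = 0.136² = 0.018496. The moment-matching identity α+β = μ(1−μ)/Var − 1 gives
α+β = 0.2176/0.018496 − 1 = 10.7647, so α = μ·10.7647 = 3.445 and β = (1−μ)·10.7647 = 7.320.

α = 3.445, β = 7.320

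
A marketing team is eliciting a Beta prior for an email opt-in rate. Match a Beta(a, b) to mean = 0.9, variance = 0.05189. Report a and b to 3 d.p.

a = 0.661, b = 0.073

By moment matching, a+b = μ(1−μ)/σ² − 1 = (0.9·0.1)/0.05189 − 1 = 1.7344 − 1 = 0.7344.
Since a/(a+b) = μ, a = 0.9·0.7344 = 0.661 and b = 0.1·0.7344 = 0.073.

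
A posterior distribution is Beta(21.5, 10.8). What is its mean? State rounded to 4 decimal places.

0.6656

The Beta mean is α/(α+β) = 21.5/(21.5+10.8) = 0.6656.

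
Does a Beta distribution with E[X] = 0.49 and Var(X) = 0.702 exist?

A Beta with mean μ has variance μ(1−μ)/(α+β+1) < μ(1−μ).
Here μ(1−μ) = 0.49×0.51 = 0.2499, and 0.702 ≥ 0.2499.

No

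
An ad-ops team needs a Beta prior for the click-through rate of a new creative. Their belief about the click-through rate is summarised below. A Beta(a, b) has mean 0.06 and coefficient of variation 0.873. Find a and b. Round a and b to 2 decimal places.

Var = (CV·μ)² = (0.873×0.06)² = 0.002744.
a+b = μ(1−μ)/Var − 1 = 0.0564/0.002744 − 1 = 19.5564.
Thus a = 0.06·19.5564 = 1.17 and b = 0.94·19.5564 = 18.38.

a = 1.17, b = 18.38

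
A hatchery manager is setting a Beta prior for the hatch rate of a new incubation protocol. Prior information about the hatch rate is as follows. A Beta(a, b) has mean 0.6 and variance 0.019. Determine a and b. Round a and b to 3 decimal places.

a = 6.979, b = 4.653

Let s = a+b. The Beta variance is μ(1−μ)/(s+1).
So s+1 = μ(1−μ)/σ² = (0.6×0.4)/0.019 = 0.24/0.019 = 12.6316, giving s = 11.6316.
Then a = μs = 0.6×11.6316 = 6.979 and b = (1−μ)s = 0.4×11.6316 = 4.653.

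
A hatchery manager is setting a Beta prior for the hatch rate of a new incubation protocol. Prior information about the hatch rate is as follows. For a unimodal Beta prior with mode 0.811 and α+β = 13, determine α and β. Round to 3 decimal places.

Since the density peak of Beta(α,β) is at (α−1)/(α+β−2),
α = 1 + 0.811(13−2) = 9.921 and β = 13 − 9.921 = 3.079.

α = 9.921, β = 3.079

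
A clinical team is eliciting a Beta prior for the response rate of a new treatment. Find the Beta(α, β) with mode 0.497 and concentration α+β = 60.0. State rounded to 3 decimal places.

Since the density peak of Beta(α,β) is at (α−1)/(α+β−2),
α = 1 + 0.497(60.0−2) = 29.826 and β = 60.0 − 29.826 = 30.174.

α = 29.826, β = 30.174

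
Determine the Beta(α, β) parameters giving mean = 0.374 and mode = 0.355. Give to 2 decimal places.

α = 5.71, β = 9.55

Let s = α+β. Mean gives α = μs = 0.374s; mode gives (α−1)/(s−2) = 0.355.
Substituting: 0.374s − 1 = 0.355(s−2) = 0.355s − 0.710, so 0.019s = 0.290 and s = 15.2632.
Then α = 0.374×15.2632 = 5.71 and β = s−α = 9.55.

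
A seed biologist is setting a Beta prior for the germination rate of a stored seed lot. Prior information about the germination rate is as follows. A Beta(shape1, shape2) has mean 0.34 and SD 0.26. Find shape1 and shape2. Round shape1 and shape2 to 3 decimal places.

σ² = 0.26² = 0.0676.
With s = shape1+shape2, Var = μ(1−μ)/(s+1), so s+1 = (0.34×0.66)/0.0676 = 3.3195 and s = 2.3195.
shape1 = μs = 0.789, shape2 = (1−μ)s = 1.531.

shape1 = 0.789, shape2 = 1.531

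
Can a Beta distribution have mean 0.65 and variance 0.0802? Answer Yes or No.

Yes

The Beta variance bound is σ² < μ(1−μ).
Here μ(1−μ) = 0.65×0.35 = 0.2275, and 0.0802 < 0.2275.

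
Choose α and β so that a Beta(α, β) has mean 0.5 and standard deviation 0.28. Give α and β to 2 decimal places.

σ² = 0.28² = 0.0784.
With s = α+β, Var = μ(1−μ)/(s+1), so s+1 = (0.5×0.5)/0.0784 = 3.1888 and s = 2.1888.
α = μs = 1.09, β = (1−μ)s = 1.09.

α = 1.09, β = 1.09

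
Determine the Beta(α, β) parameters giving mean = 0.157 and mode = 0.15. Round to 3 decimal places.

α = 15.700, β = 84.300

Let s = α+β. Mean gives α = μs = 0.157s; mode gives (α−1)/(s−2) = 0.15.
Substituting: 0.157s − 1 = 0.15(s−2) = 0.15s − 0.30, so 0.007s = 0.70 and s = 100.0000.
Then α = 0.157×100.0000 = 15.700 and β = s−α = 84.300.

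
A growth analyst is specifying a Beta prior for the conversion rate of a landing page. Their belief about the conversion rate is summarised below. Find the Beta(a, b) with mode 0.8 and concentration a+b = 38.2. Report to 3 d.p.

For a,b>1 the mode is (a−1)/(a+b−2), so a = mode·(κ−2)+1 = 0.8×36.2+1 = 29.960.
And b = (1−mode)·(κ−2)+1 = 0.2×36.2+1 = 8.240.

a = 29.960, b = 8.240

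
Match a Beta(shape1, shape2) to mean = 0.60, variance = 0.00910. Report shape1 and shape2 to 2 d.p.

By moment matching, shape1+shape2 = μ(1−μ)/σ² − 1 = (0.60·0.40)/0.00910 − 1 = 26.3736 − 1 = 25.3736.
Since shape1/(shape1+shape2) = μ, shape1 = 0.60·25.3736 = 15.22 and shape2 = 0.40·25.3736 = 10.15.

shape1 = 15.22, shape2 = 10.15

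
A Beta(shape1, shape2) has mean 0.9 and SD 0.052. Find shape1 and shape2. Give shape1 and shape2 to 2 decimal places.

shape1 = 29.06, shape2 = 3.23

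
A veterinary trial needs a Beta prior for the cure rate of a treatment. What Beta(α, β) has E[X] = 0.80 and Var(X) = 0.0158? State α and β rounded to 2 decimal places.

α = 7.30, β = 1.83

Let s = α+β. The Beta variance is μ(1−μ)/(s+1).
So s+1 = μ(1−μ)/σ² = (0.80×0.20)/0.0158 = 0.1600/0.0158 = 10.1266, giving s = 9.1266.
Then α = μs = 0.80×9.1266 = 7.30 and β = (1−μ)s = 0.20×9.1266 = 1.83.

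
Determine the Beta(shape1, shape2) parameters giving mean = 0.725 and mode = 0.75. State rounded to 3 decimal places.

Let s = shape1+shape2. Mean gives shape1 = μs = 0.725s; mode gives (shape1−1)/(s−2) = 0.75.
Substituting: 0.725s − 1 = 0.75(s−2) = 0.75s − 1.50, so -0.025s = -0.50 and s = 20.0000.
Then shape1 = 0.725×20.0000 = 14.500 and shape2 = s−shape1 = 5.500.

shape1 = 14.500, shape2 = 5.500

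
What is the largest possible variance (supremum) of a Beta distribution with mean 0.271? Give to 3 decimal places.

0.198

Var = μ(1−μ)/(α+β+1), which approaches μ(1−μ) as α+β → 0.
So the supremum is μ(1−μ) = 0.271×0.729 = 0.198.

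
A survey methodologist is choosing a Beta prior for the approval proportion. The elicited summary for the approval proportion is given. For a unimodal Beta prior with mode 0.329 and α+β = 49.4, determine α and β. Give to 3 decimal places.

α = 16.595, β = 32.805

Since the density peak of Beta(α,β) is at (α−1)/(α+β−2),
α = 1 + 0.329(49.4−2) = 16.595 and β = 49.4 − 16.595 = 32.805.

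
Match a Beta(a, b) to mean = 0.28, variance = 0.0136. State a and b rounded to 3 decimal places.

a = 3.871, b = 9.953

By moment matching, a+b = μ(1−μ)/σ² − 1 = (0.28·0.72)/0.0136 − 1 = 14.8235 − 1 = 13.8235.
Since a/(a+b) = μ, a = 0.28·13.8235 = 3.871 and b = 0.72·13.8235 = 9.953.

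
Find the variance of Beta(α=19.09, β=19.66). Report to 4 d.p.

0.0063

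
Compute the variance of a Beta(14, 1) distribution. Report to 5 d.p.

μ = 14/15 = 0.933333; Var = μ(1−μ)/(α+β+1) = 0.0622222/16 = 0.00389.

0.00389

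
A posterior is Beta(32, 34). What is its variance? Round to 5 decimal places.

0.00373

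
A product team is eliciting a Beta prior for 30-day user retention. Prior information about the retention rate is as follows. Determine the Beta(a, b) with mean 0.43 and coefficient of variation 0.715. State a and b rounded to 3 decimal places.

σ = CV·μ = 0.715×0.43 = 0.30745, so σ² = 0.094526.
s+1 = μ(1−μ)/σ² = 0.2451/0.094526 = 2.5930, so s = a+b = 1.5930.
a = μs = 0.685, b = (1−μ)s = 0.908.

a = 0.685, b = 0.908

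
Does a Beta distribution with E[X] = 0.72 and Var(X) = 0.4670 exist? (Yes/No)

No

A Beta with mean μ has variance μ(1−μ)/(α+β+1) < μ(1−μ).
Here μ(1−μ) = 0.72×0.28 = 0.2016, and 0.4670 ≥ 0.2016.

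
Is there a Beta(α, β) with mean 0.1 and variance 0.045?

Yes

The Beta variance bound is σ² < μ(1−μ).
Here μ(1−μ) = 0.1×0.9 = 0.09, and 0.045 < 0.09.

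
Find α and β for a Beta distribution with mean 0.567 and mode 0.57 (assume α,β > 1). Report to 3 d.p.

Let s = α+β. Mean gives α = μs = 0.567s; mode gives (α−1)/(s−2) = 0.57.
Substituting: 0.567s − 1 = 0.57(s−2) = 0.57s − 1.14, so -0.003s = -0.14 and s = 46.6667.
Then α = 0.567×46.6667 = 26.460 and β = s−α = 20.207.

α = 26.460, β = 20.207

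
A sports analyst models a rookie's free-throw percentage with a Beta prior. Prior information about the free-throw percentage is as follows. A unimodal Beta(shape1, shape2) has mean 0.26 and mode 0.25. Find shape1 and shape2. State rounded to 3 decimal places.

shape1 = 13.000, shape2 = 37.000

With s = shape1+shape2: μ = shape1/s and mode = (shape1−1)/(s−2). Eliminating shape1 = μs,
μs − 1 = m(s−2) ⇒ s(μ−m) = 1−2m ⇒ s = 0.50/0.01 = 50.0000.
So shape1 = μs = 13.000, shape2 = (1−μ)s = 37.000.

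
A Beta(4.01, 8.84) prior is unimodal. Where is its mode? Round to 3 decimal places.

0.277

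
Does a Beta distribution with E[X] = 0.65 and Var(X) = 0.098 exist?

The Beta variance bound is σ² < μ(1−μ).
Here μ(1−μ) = 0.65×0.35 = 0.2275, and 0.098 < 0.2275.

Yes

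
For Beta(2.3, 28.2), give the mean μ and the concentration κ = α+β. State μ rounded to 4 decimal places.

μ = 0.0754, κ = 30.5

κ = α+β = 2.3+28.2 = 30.5; μ = α/κ = 2.3/30.5 = 0.0754.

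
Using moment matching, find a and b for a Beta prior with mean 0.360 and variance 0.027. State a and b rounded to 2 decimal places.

Write ν = a+b; then a = μν and Var = μ(1−μ)/(ν+1).
ν = μ(1−μ)/Var − 1 = 0.230400/0.027 − 1 = 7.5333.
a = 0.360·7.5333 = 2.71, b = 0.640·7.5333 = 4.82.

a = 2.71, b = 4.82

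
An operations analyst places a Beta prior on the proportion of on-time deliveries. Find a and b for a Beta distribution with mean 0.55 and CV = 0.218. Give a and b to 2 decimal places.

σ = CV·μ = 0.218×0.55 = 0.11990, so σ² = 0.014376.
s+1 = μ(1−μ)/σ² = 0.2475/0.014376 = 17.2162, so s = a+b = 16.2162.
a = μs = 8.92, b = (1−μ)s = 7.30.

a = 8.92, b = 7.30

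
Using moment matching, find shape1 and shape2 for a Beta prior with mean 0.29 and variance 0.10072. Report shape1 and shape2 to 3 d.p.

shape1 = 0.303, shape2 = 0.741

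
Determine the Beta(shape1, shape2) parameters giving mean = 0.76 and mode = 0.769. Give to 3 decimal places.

Let s = shape1+shape2. Mean gives shape1 = μs = 0.76s; mode gives (shape1−1)/(s−2) = 0.769.
Substituting: 0.76s − 1 = 0.769(s−2) = 0.769s − 1.538, so -0.009s = -0.538 and s = 59.7778.
Then shape1 = 0.76×59.7778 = 45.431 and shape2 = s−shape1 = 14.347.

shape1 = 45.431, shape2 = 14.347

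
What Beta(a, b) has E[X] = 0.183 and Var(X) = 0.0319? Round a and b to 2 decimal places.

Let s = a+b. The Beta variance is μ(1−μ)/(s+1).
So s+1 = μ(1−μ)/σ² = (0.183×0.817)/0.0319 = 0.149511/0.0319 = 4.6869, giving s = 3.6869.
Then a = μs = 0.183×3.6869 = 0.67 and b = (1−μ)s = 0.817×3.6869 = 3.01.

a = 0.67, b = 3.01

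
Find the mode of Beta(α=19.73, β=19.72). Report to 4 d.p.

The density x^(α−1)(1−x)^(β−1) is maximised at (α−1)/(α+β−2) = 18.73/37.45 = 0.5001.

0.5001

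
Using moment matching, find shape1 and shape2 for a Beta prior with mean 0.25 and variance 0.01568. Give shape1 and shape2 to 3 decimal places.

shape1 = 2.739, shape2 = 8.218

Write ν = shape1+shape2; then shape1 = μν and Var = μ(1−μ)/(ν+1).
ν = μ(1−μ)/Var − 1 = 0.1875/0.01568 − 1 = 10.9579.
shape1 = 0.25·10.9579 = 2.739, shape2 = 0.75·10.9579 = 8.218.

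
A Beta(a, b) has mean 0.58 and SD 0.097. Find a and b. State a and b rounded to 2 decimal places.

a = 14.44, b = 10.45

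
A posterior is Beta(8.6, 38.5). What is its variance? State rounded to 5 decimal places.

α+β = 47.1 and αβ = 331.10, so Var = αβ/[(α+β)²(α+β+1)] = 331.10/106705.521 = 0.00310.

0.00310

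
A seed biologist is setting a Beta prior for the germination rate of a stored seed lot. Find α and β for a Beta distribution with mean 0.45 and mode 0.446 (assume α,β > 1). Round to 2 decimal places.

Let s = α+β. Mean gives α = μs = 0.45s; mode gives (α−1)/(s−2) = 0.446.
Substituting: 0.45s − 1 = 0.446(s−2) = 0.446s − 0.892, so 0.004s = 0.108 and s = 27.0000.
Then α = 0.45×27.0000 = 12.15 and β = s−α = 14.85.

α = 12.15, β = 14.85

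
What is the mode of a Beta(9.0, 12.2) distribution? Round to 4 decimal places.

With α,β > 1, mode = (α−1)/(α+β−2) = 8.0/19.2 = 0.4167.

0.4167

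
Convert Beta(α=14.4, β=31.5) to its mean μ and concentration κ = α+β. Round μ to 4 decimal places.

μ = 0.3137, κ = 45.9

κ = α+β = 14.4+31.5 = 45.9; μ = α/κ = 14.4/45.9 = 0.3137.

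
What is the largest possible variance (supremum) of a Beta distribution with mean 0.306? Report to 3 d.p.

Var = μ(1−μ)/(α+β+1), which approaches μ(1−μ) as α+β → 0.
So the supremum is μ(1−μ) = 0.306×0.694 = 0.212.

0.212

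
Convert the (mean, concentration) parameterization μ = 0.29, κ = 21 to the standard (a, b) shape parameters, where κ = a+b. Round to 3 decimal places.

a = 6.090, b = 14.910

Split κ in proportion μ : (1−μ): a = 0.29·21 = 6.090, b = 21 − 6.090 = 14.910.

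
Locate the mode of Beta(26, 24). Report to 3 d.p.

0.521

With α,β > 1, mode = (α−1)/(α+β−2) = 25/48 = 0.521.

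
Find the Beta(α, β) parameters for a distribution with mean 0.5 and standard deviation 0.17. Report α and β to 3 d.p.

α = 3.825, β = 3.825

σ² = 0.17² = 0.0289.
With s = α+β, Var = μ(1−μ)/(s+1), so s+1 = (0.5×0.5)/0.0289 = 8.6505 and s = 7.6505.
α = μs = 3.825, β = (1−μ)s = 3.825.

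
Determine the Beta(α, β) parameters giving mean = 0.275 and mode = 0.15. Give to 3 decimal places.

α = 1.540, β = 4.060

Let s = α+β. Mean gives α = μs = 0.275s; mode gives (α−1)/(s−2) = 0.15.
Substituting: 0.275s − 1 = 0.15(s−2) = 0.15s − 0.30, so 0.125s = 0.70 and s = 5.6000.
Then α = 0.275×5.6000 = 1.540 and β = s−α = 4.060.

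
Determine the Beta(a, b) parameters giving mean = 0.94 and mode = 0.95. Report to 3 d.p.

a = 84.600, b = 5.400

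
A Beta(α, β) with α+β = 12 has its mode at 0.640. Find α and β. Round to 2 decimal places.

α = 7.40, β = 4.60

Mode = (α−1)/(κ−2) with κ = α+β, so α−1 = 0.640·10 = 6.40.
α = 7.40; β = κ − α = 4.60.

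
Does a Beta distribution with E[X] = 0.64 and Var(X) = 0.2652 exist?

No

The Beta variance bound is σ² < μ(1−μ).
Here μ(1−μ) = 0.64×0.36 = 0.2304, and 0.2652 ≥ 0.2304.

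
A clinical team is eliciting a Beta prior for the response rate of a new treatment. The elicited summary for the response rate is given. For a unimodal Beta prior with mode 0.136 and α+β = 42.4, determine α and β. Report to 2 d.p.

α = 6.49, β = 35.91

Mode = (α−1)/(κ−2) with κ = α+β, so α−1 = 0.136·40.4 = 5.49.
α = 6.49; β = κ − α = 35.91.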